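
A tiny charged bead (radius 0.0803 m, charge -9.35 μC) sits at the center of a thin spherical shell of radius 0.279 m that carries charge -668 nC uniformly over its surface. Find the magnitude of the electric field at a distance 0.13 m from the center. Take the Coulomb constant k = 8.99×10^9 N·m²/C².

By spherical symmetry E is radial; choose a Gaussian sphere of radius r = 0.13 m (between the bodies, 0.0803 m < r < 0.279 m).
Only the inner charge is enclosed; the outer shell contributes nothing inside itself. Q_enc = -9.35 μC = -9.35×10^-6 C.
Since E is radial and uniform over the Gaussian sphere, Φ = E·4πr² = Q_enc/ε₀.
E = k|Q_enc|/r² = (8.99×10^9)(9.35e-6)/(0.13)² = 4.97e6 N/C.

4.97×10^6 N/C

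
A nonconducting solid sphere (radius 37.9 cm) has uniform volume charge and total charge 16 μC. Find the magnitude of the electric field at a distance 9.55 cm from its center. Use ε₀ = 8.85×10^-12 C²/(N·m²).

|E| = 2.52×10^5 N/C

By spherical symmetry E is radial; choose a Gaussian sphere of radius r = 9.55 cm (r < R).
Only the charge within r is enclosed: Q_enc = Q·(r/R)³ = (16 μC)·(9.55 cm/37.9 cm)³ = 2.56e-7 C.
By Gauss's law, ∮E·dA = E·4πr² = Q_enc/ε₀.
E = |Q_enc|/(4πε₀r²) = (2.56×10^-7)/(4π·8.85×10^-12·(0.0955)²) = 2.52e5 N/C.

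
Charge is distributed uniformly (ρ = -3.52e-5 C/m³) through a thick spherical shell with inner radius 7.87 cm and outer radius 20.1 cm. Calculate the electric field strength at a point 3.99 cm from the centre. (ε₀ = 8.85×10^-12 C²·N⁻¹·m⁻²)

Use a concentric Gaussian sphere at r = 3.99 cm (r < 7.87 cm, inside the empty cavity).
Q_enc = 0 (all charge lies at larger r); Gauss's law gives E = 0.

E = 0 (no enclosed charge)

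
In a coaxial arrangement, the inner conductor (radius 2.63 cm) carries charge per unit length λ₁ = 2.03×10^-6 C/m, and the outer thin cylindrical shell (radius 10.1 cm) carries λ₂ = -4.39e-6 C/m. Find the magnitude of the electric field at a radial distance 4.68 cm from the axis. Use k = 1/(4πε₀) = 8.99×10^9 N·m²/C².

E = 7.80×10^5 N/C

Take a coaxial cylindrical Gaussian surface of radius r = 4.68 cm and length L (between the conductors, 2.63 cm < r < 10.1 cm).
The shell at 10.1 cm lies outside the Gaussian surface, so λ_enc = λ₁ = 2.03×10^-6 C/m.
By Gauss's law (flux through the curved wall only), E·2πrL = λ_enc L/ε₀.
E = 2k|λ_enc|/r = 2(8.99×10^9)(2.03×10^-6)/(0.0468) = 7.80e5 N/C.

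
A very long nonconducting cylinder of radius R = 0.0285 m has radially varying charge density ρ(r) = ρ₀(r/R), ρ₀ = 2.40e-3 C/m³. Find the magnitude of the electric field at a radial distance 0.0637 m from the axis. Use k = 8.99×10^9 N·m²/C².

By cylindrical symmetry E is radial; use a coaxial Gaussian cylinder of radius 0.0637 m and length L (r > R, full charge per length enclosed).
λ_enc = 2π ∫₀^R ρ₀(r'/R)^1 r' dr' = 2πρ₀R²/3 = 4.083e-6 C/m.
Since E is radial and uniform over the curved surface, Φ = E·2πrL = Q_enc/ε₀ = λ_enc L/ε₀.
E = 2k|λ_enc|/r = 2(8.99×10^9)(4.083×10^-6)/(0.0637) = 1.15×10^6 N/C.

|E| = 1.15e6 N/C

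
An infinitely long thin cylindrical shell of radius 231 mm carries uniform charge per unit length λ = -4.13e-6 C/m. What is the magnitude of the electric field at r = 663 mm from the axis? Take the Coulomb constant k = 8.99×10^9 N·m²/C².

Choose a coaxial cylinder of radius r = 663 mm (arbitrary length L) as the Gaussian surface (r > 231 mm).
The full line charge is enclosed: λ_enc = -4.13×10^-6 C/m.
Since E is radial and uniform over the curved surface, Φ = E·2πrL = Q_enc/ε₀ = λ_enc L/ε₀.
E = 2k|λ_enc|/r = 2(8.99×10^9)(4.13×10^-6)/(0.663) = 1.12×10^5 N/C.

E ≈ 1.12×10^5 N/C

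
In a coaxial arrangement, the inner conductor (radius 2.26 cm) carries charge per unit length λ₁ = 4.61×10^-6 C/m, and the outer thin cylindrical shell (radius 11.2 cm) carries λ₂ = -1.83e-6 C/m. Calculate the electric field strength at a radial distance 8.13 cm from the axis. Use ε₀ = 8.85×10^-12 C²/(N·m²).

Take a coaxial cylindrical Gaussian surface of radius r = 8.13 cm and length L (between the conductors, 2.26 cm < r < 11.2 cm).
The shell at 11.2 cm lies outside the Gaussian surface, so λ_enc = λ₁ = 4.61×10^-6 C/m.
Gauss's law: E·2πrL = λ_enc L/ε₀.
E = |λ_enc|/(2πε₀r) = (4.61e-6)/(2π·8.85×10^-12·0.0813) = 1.02×10^6 N/C.

1.02×10^6 N/C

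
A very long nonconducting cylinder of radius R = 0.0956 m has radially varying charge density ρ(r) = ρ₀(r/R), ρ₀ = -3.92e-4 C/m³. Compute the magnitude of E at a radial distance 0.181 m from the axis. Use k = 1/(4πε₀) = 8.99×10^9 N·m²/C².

E ≈ 7.45×10^5 N/C

Coaxial Gaussian cylinder, radius r = 0.181 m, length L (r > R, full charge per length enclosed).
λ_enc = 2π ∫₀^R ρ₀(r'/R)^1 r' dr' = 2πρ₀R²/3 = -7.503e-6 C/m.
Applying ∮E·dA = Q_enc/ε₀ with the end caps contributing no flux:
E = 2k|λ_enc|/r = 2(8.99×10^9)(7.503×10^-6)/(0.181) = 7.45×10^5 N/C.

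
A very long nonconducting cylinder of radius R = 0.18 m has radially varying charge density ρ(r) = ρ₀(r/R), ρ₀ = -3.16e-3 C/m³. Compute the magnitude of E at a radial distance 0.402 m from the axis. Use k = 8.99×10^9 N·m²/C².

Take a coaxial cylindrical Gaussian surface of radius r = 0.402 m and length L (r > R, full charge per length enclosed).
λ_enc = 2π ∫₀^R ρ₀(r'/R)^1 r' dr' = 2πρ₀R²/3 = -2.144×10^-4 C/m.
Since E is radial and uniform over the curved surface, Φ = E·2πrL = Q_enc/ε₀ = λ_enc L/ε₀.
E = 2k|λ_enc|/r = 2(8.99×10^9)(2.144×10^-4)/(0.402) = 9.59×10^6 N/C.

|E| ≈ 9.59×10^6 N/C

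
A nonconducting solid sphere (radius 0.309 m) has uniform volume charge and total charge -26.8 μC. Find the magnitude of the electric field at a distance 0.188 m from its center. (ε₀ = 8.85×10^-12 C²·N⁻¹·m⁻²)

Use a concentric Gaussian sphere at r = 0.188 m (r < R).
For a uniform sphere the enclosed fraction is (r/R)³, so Q_enc = (-26.8 μC)(0.188/0.309)³ = -6.036×10^-6 C.
By Gauss's law, ∮E·dA = E·4πr² = Q_enc/ε₀.
E = |Q_enc|/(4πε₀r²) = (6.036e-6)/(4π·8.85×10^-12·(0.188)²) = 1.54e6 N/C.

1.54×10^6 N/C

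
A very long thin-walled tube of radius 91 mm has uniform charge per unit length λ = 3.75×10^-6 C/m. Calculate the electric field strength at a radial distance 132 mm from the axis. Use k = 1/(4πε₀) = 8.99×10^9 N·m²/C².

Take a coaxial cylindrical Gaussian surface of radius r = 132 mm and length L (r > 91 mm).
The full line charge is enclosed: λ_enc = 3.75e-6 C/m.
Applying ∮E·dA = Q_enc/ε₀ with the end caps contributing no flux:
E = 2k|λ_enc|/r = 2(8.99×10^9)(3.75×10^-6)/(0.132) = 5.11×10^5 N/C.

5.11e5 N/C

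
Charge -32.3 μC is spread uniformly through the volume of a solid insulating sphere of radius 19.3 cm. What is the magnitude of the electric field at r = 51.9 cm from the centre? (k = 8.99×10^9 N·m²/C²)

Use a concentric Gaussian sphere at r = 51.9 cm (r > R, so the entire charge is enclosed).
Q_enc = -32.3 μC = -3.23e-5 C.
Applying ∮E·dA = Q_enc/ε₀ with Φ = E(4πr²):
E = k|Q_enc|/r² = (8.99×10^9)(3.23×10^-5)/(0.519)² = 1.08×10^6 N/C.

|E| = 1.08e6 N/C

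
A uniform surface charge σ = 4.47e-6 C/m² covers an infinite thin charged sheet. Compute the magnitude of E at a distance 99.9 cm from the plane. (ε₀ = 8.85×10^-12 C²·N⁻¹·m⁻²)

The symmetry is planar: E is normal to the sheet and the same magnitude on both sides. Take a pillbox straddling the sheet with end-cap area A.
Flux Φ = 2EA and Q_enc = σA, so 2EA = σA/ε₀ ⇒ E = |σ|/(2ε₀), independent of distance.
E = |σ|/(2ε₀) = (4.47×10^-6)/(2·8.85×10^-12) = 2.53×10^5 N/C.

2.53×10^5 N/C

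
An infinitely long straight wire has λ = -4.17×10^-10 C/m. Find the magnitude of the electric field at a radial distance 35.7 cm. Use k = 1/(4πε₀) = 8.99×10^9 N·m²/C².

By cylindrical symmetry E is radial; use a coaxial Gaussian cylinder of radius 35.7 cm and length L.
Q_enc = λL, so λ_enc = -4.17e-10 C/m.
Applying ∮E·dA = Q_enc/ε₀ with the end caps contributing no flux:
E = 2k|λ_enc|/r = 2(8.99×10^9)(4.17×10^-10)/(0.357) = 21 N/C.

21 N/C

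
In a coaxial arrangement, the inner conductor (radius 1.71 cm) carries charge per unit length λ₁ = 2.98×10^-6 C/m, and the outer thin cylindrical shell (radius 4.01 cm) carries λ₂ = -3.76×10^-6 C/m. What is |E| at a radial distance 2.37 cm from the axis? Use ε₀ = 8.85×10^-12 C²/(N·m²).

By cylindrical symmetry E is radial; use a coaxial Gaussian cylinder of radius 2.37 cm and length L (between the conductors, 1.71 cm < r < 4.01 cm).
The shell at 4.01 cm lies outside the Gaussian surface, so λ_enc = λ₁ = 2.98e-6 C/m.
Applying ∮E·dA = Q_enc/ε₀ with the end caps contributing no flux:
E = |λ_enc|/(2πε₀r) = (2.98×10^-6)/(2π·8.85×10^-12·0.0237) = 2.26×10^6 N/C.

E = 2.26×10^6 N/C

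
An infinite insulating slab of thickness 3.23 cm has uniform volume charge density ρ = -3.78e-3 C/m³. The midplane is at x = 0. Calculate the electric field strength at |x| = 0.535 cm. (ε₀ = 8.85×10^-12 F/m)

E = 2.29×10^6 N/C

By symmetry E is perpendicular to the slab. A Gaussian pillbox from −0.535 cm to +0.535 cm (face area A) lies entirely within the slab.
Q_enc = ρ·(2x)·A and flux = 2EA, so 2EA = 2ρxA/ε₀ ⇒ E = |ρ|x/ε₀.
E = (3.78×10^-3)(0.00535)/(8.85×10^-12) = 2.29e6 N/C.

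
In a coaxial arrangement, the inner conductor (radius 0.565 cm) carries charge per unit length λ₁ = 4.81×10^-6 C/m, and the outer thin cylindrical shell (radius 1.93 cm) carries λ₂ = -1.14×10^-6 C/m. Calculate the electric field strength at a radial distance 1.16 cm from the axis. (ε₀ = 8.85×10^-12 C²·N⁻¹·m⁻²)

|E| = 7.46×10^6 N/C

By cylindrical symmetry E is radial; use a coaxial Gaussian cylinder of radius 1.16 cm and length L (between the conductors, 0.565 cm < r < 1.93 cm).
The shell at 1.93 cm lies outside the Gaussian surface, so λ_enc = λ₁ = 4.81e-6 C/m.
By Gauss's law (flux through the curved wall only), E·2πrL = λ_enc L/ε₀.
E = |λ_enc|/(2πε₀r) = (4.81e-6)/(2π·8.85×10^-12·0.0116) = 7.46×10^6 N/C.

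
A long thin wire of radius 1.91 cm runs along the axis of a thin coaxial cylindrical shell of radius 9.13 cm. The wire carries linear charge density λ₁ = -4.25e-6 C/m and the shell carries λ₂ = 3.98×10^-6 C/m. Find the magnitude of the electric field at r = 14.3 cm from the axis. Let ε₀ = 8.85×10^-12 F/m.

|E| ≈ 3.40e4 N/C

Choose a coaxial cylinder of radius r = 14.3 cm (arbitrary length L) as the Gaussian surface (r > 9.13 cm, enclosing both).
λ_enc = λ₁ + λ₂ = (-4.25e-6) + (3.98×10^-6) = -2.70e-7 C/m.
Since E is radial and uniform over the curved surface, Φ = E·2πrL = Q_enc/ε₀ = λ_enc L/ε₀.
E = |λ_enc|/(2πε₀r) = (2.70×10^-7)/(2π·8.85×10^-12·0.143) = 3.40×10^4 N/C.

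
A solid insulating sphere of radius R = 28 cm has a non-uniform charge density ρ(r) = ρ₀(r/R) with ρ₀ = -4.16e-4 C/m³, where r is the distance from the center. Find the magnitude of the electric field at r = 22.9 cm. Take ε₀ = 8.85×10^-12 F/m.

Use a concentric Gaussian sphere at r = 22.9 cm (r < R).
Q_enc = ∫₀^r ρ(r')·4πr'² dr' = (4πρ₀/R) ∫₀^r r'^3 dr' = 4πρ₀ r^4/(4·R) = -1.284×10^-5 C.
Applying ∮E·dA = Q_enc/ε₀ with Φ = E(4πr²):
E = |Q_enc|/(4πε₀r²) = (1.284e-5)/(4π·8.85×10^-12·(0.229)²) = 2.20×10^6 N/C.

2.20×10^6 V/m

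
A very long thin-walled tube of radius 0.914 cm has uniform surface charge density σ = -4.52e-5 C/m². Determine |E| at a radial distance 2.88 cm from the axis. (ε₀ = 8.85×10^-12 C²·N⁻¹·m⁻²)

Take a coaxial cylindrical Gaussian surface of radius r = 2.88 cm and length L (r > 0.914 cm).
The whole shell is enclosed: λ_enc = σ·2πR = (-4.52×10^-5)·2π·(0.00914) = -2.596e-6 C/m.
By Gauss's law (flux through the curved wall only), E·2πrL = λ_enc L/ε₀.
E = |λ_enc|/(2πε₀r) = (2.596×10^-6)/(2π·8.85×10^-12·0.0288) = 1.62×10^6 N/C.

|E| = 1.62×10^6 N/C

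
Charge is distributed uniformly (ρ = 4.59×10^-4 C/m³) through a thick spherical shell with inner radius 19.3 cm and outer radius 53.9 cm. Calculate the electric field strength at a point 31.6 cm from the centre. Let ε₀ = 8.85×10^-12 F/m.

4.22×10^6 N/C

Use a concentric Gaussian sphere at r = 31.6 cm (within the shell material, 19.3 cm < r < 53.9 cm).
Enclosed charge is the volume from a to r: Q_enc = (4π/3)ρ(r³ − a³) = 4.685×10^-5 C.
Since E is radial and uniform over the Gaussian sphere, Φ = E·4πr² = Q_enc/ε₀.
E = |Q_enc|/(4πε₀r²) = (4.685×10^-5)/(4π·8.85×10^-12·(0.316)²) = 4.22e6 N/C.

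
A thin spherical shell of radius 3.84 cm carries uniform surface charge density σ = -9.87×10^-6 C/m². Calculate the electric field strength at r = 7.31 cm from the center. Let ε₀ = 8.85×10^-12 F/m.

Use a concentric Gaussian sphere at r = 7.31 cm (r > 3.84 cm).
The entire shell is enclosed: Q_enc = σ·4πR² = (-9.87e-6)·4π·(0.0384)² = -1.829e-7 C.
Applying ∮E·dA = Q_enc/ε₀ with Φ = E(4πr²):
E = |Q_enc|/(4πε₀r²) = (1.829×10^-7)/(4π·8.85×10^-12·(0.0731)²) = 3.08e5 N/C.

E = 3.08e5 N/C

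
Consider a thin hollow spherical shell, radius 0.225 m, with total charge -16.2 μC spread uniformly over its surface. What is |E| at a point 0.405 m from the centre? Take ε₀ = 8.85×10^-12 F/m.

Take a concentric spherical Gaussian surface of radius r = 0.405 m (r > 0.225 m).
The entire shell is enclosed: Q_enc = -1.62×10^-5 C.
Gauss's law: E·4πr² = Q_enc/ε₀.
E = |Q_enc|/(4πε₀r²) = (1.62×10^-5)/(4π·8.85×10^-12·(0.405)²) = 8.88×10^5 N/C.

|E| = 8.88×10^5 N/C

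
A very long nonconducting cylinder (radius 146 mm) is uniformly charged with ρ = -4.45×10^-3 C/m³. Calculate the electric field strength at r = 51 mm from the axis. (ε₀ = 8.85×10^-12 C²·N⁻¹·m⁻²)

Choose a coaxial cylinder of radius r = 51 mm (arbitrary length L) as the Gaussian surface (r < R).
Charge inside radius r per length L is ρ·πr²·L, so λ_enc = ρπr² = -3.636×10^-5 C/m.
Since E is radial and uniform over the curved surface, Φ = E·2πrL = Q_enc/ε₀ = λ_enc L/ε₀.
E = |λ_enc|/(2πε₀r) = (3.636e-5)/(2π·8.85×10^-12·0.051) = 1.28×10^7 N/C.

E = 1.28e7 N/C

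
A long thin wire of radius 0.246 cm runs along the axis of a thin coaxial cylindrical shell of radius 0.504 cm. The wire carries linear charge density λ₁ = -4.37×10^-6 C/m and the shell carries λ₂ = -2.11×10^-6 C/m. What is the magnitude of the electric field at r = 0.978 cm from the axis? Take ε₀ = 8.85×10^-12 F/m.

Coaxial Gaussian cylinder, radius r = 0.978 cm, length L (r > 0.504 cm, enclosing both).
λ_enc = λ₁ + λ₂ = (-4.37×10^-6) + (-2.11e-6) = -6.48×10^-6 C/m.
By Gauss's law (flux through the curved wall only), E·2πrL = λ_enc L/ε₀.
E = |λ_enc|/(2πε₀r) = (6.48×10^-6)/(2π·8.85×10^-12·0.00978) = 1.19×10^7 N/C.

|E| = 1.19e7 N/C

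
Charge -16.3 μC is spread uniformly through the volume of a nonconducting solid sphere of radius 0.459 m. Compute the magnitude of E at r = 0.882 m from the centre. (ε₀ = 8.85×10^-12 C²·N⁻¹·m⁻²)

|E| = 1.88e5 N/C

Take a concentric spherical Gaussian surface of radius r = 0.882 m (r > R, so the entire charge is enclosed).
Q_enc = -16.3 μC = -1.63e-5 C.
Gauss's law: E·4πr² = Q_enc/ε₀.
E = |Q_enc|/(4πε₀r²) = (1.63×10^-5)/(4π·8.85×10^-12·(0.882)²) = 1.88×10^5 N/C.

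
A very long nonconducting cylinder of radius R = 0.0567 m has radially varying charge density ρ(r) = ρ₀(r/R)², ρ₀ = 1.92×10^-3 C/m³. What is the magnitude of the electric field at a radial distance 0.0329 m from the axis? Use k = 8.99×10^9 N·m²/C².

|E| ≈ 6.01×10^5 V/m

By cylindrical symmetry E is radial; use a coaxial Gaussian cylinder of radius 0.0329 m and length L (r < R).
λ_enc = ∫₀^r ρ(r')·2πr' dr' = (2πρ₀/R²)·r^4/4 = 1.099e-6 C/m.
By Gauss's law (flux through the curved wall only), E·2πrL = λ_enc L/ε₀.
E = 2k|λ_enc|/r = 2(8.99×10^9)(1.099×10^-6)/(0.0329) = 6.01×10^5 N/C.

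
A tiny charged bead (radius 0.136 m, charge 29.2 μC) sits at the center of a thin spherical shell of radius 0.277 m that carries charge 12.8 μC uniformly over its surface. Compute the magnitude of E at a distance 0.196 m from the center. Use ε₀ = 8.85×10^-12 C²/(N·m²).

Take a concentric spherical Gaussian surface of radius r = 0.196 m (between the bodies, 0.136 m < r < 0.277 m).
Only the inner charge is enclosed; the outer shell contributes nothing inside itself. Q_enc = 29.2 μC = 2.92e-5 C.
Gauss's law: E·4πr² = Q_enc/ε₀.
E = |Q_enc|/(4πε₀r²) = (2.92×10^-5)/(4π·8.85×10^-12·(0.196)²) = 6.83e6 N/C.

|E| ≈ 6.83×10^6 N/C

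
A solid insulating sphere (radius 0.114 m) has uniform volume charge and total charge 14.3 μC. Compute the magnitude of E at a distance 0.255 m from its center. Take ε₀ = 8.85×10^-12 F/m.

By spherical symmetry E is radial; choose a Gaussian sphere of radius r = 0.255 m (r > R, so the entire charge is enclosed).
Q_enc = 14.3 μC = 1.43×10^-5 C.
Since E is radial and uniform over the Gaussian sphere, Φ = E·4πr² = Q_enc/ε₀.
E = |Q_enc|/(4πε₀r²) = (1.43e-5)/(4π·8.85×10^-12·(0.255)²) = 1.98e6 N/C.

1.98×10^6 V/m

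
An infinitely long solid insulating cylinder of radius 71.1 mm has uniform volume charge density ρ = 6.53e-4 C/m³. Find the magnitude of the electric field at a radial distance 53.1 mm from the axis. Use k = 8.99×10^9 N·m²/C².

1.96×10^6 V/m

Coaxial Gaussian cylinder, radius r = 53.1 mm, length L (r < R).
Charge inside radius r per length L is ρ·πr²·L, so λ_enc = ρπr² = 5.784e-6 C/m.
Gauss's law: E·2πrL = λ_enc L/ε₀.
E = 2k|λ_enc|/r = 2(8.99×10^9)(5.784×10^-6)/(0.0531) = 1.96e6 N/C.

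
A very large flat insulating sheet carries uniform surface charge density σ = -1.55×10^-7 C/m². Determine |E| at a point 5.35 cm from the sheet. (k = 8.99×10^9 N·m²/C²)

|E| = 8.76×10^3 V/m

Choose a cylindrical pillbox piercing the sheet, end faces (area A) parallel to it.
Flux Φ = 2EA and Q_enc = σA, so 2EA = σA/ε₀ ⇒ E = |σ|/(2ε₀), independent of distance.
E = 2πk|σ| = 2π(8.99×10^9)(1.55e-7) = 8.76×10^3 N/C.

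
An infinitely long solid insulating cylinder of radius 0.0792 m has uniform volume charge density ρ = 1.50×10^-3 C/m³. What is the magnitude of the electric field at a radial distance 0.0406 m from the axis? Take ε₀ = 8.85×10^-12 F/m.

|E| = 3.44×10^6 N/C

Coaxial Gaussian cylinder, radius r = 0.0406 m, length L (r < R).
Enclosed charge per unit length: λ_enc = ρ·πr² = (1.50×10^-3)π(0.0406)² = 7.768×10^-6 C/m.
By Gauss's law (flux through the curved wall only), E·2πrL = λ_enc L/ε₀.
E = |λ_enc|/(2πε₀r) = (7.768×10^-6)/(2π·8.85×10^-12·0.0406) = 3.44×10^6 N/C.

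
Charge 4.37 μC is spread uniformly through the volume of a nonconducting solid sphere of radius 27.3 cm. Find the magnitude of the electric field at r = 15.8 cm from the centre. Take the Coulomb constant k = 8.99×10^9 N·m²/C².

3.05×10^5 N/C

Symmetry ⇒ E = E(r) r̂. Gaussian sphere of radius r = 15.8 cm (r < R).
For a uniform sphere the enclosed fraction is (r/R)³, so Q_enc = (4.37 μC)(0.158/0.273)³ = 8.472×10^-7 C.
Since E is radial and uniform over the Gaussian sphere, Φ = E·4πr² = Q_enc/ε₀.
E = k|Q_enc|/r² = (8.99×10^9)(8.472×10^-7)/(0.158)² = 3.05×10^5 N/C.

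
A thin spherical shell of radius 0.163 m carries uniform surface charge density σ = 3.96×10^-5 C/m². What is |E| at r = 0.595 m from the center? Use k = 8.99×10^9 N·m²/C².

By spherical symmetry E is radial; choose a Gaussian sphere of radius r = 0.595 m (r > 0.163 m).
The entire shell is enclosed: Q_enc = σ·4πR² = (3.96×10^-5)·4π·(0.163)² = 1.322×10^-5 C.
By Gauss's law, ∮E·dA = E·4πr² = Q_enc/ε₀.
E = k|Q_enc|/r² = (8.99×10^9)(1.322×10^-5)/(0.595)² = 3.36×10^5 N/C.

|E| = 3.36×10^5 N/C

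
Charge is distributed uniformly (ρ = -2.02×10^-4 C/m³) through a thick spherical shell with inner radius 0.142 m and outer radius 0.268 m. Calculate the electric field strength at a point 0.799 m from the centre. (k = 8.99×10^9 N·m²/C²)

Use a concentric Gaussian sphere at r = 0.799 m (r > 0.268 m, enclosing the whole shell).
Q_enc = ρ·(4π/3)(b³ − a³) = (-2.02×10^-4)·(4π/3)·((0.268)³ − (0.142)³) = -1.386×10^-5 C.
Applying ∮E·dA = Q_enc/ε₀ with Φ = E(4πr²):
E = k|Q_enc|/r² = (8.99×10^9)(1.386×10^-5)/(0.799)² = 1.95×10^5 N/C.

E = 1.95×10^5 N/C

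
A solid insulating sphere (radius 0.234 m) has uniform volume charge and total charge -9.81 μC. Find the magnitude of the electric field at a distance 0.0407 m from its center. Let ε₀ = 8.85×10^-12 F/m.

2.80×10^5 N/C

Take a concentric spherical Gaussian surface of radius r = 0.0407 m (r < R).
For a uniform sphere the enclosed fraction is (r/R)³, so Q_enc = (-9.81 μC)(0.0407/0.234)³ = -5.162×10^-8 C.
By Gauss's law, ∮E·dA = E·4πr² = Q_enc/ε₀.
E = |Q_enc|/(4πε₀r²) = (5.162×10^-8)/(4π·8.85×10^-12·(0.0407)²) = 2.80×10^5 N/C.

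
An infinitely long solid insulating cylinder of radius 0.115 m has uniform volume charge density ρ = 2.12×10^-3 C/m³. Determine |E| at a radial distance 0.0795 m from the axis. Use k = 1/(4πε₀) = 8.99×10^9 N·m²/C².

|E| = 9.52e6 V/m

Coaxial Gaussian cylinder, radius r = 0.0795 m, length L (r < R).
Enclosed charge per unit length: λ_enc = ρ·πr² = (2.12×10^-3)π(0.0795)² = 4.209e-5 C/m.
Since E is radial and uniform over the curved surface, Φ = E·2πrL = Q_enc/ε₀ = λ_enc L/ε₀.
E = 2k|λ_enc|/r = 2(8.99×10^9)(4.209×10^-5)/(0.0795) = 9.52e6 N/C.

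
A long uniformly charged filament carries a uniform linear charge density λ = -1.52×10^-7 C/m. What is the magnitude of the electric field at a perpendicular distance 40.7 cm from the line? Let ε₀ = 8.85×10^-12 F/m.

6.72×10^3 N/C

Coaxial Gaussian cylinder, radius r = 40.7 cm, length L.
Q_enc = λL, so λ_enc = -1.52×10^-7 C/m.
By Gauss's law (flux through the curved wall only), E·2πrL = λ_enc L/ε₀.
E = |λ_enc|/(2πε₀r) = (1.52e-7)/(2π·8.85×10^-12·0.407) = 6.72×10^3 N/C.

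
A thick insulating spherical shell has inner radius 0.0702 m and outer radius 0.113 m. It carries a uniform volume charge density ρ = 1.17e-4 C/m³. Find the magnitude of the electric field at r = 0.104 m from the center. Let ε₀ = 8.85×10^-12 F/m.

By spherical symmetry E is radial; choose a Gaussian sphere of radius r = 0.104 m (within the shell material, 0.0702 m < r < 0.113 m).
Only the shell between 0.0702 m and r is enclosed: Q_enc = ρ·(4π/3)(r³ − a³) = (1.17×10^-4)·(4π/3)·((0.104)³ − (0.0702)³) = 3.817×10^-7 C.
By Gauss's law, ∮E·dA = E·4πr² = Q_enc/ε₀.
E = |Q_enc|/(4πε₀r²) = (3.817e-7)/(4π·8.85×10^-12·(0.104)²) = 3.17×10^5 N/C.

|E| ≈ 3.17×10^5 V/m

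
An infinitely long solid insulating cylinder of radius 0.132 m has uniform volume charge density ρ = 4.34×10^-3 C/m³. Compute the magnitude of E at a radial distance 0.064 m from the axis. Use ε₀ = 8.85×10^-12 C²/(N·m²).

1.57×10^7 N/C

By cylindrical symmetry E is radial; use a coaxial Gaussian cylinder of radius 0.064 m and length L (r < R).
Charge inside radius r per length L is ρ·πr²·L, so λ_enc = ρπr² = 5.585e-5 C/m.
Gauss's law: E·2πrL = λ_enc L/ε₀.
E = |λ_enc|/(2πε₀r) = (5.585e-5)/(2π·8.85×10^-12·0.064) = 1.57×10^7 N/C.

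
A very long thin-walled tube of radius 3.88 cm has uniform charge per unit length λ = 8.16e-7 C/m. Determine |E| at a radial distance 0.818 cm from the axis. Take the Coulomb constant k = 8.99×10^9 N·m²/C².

|E| = 0 N/C

By cylindrical symmetry E is radial; use a coaxial Gaussian cylinder of radius 0.818 cm and length L (r < 3.88 cm, inside the shell).
All the surface charge lies outside this cylinder: Q_enc = 0, hence E = 0.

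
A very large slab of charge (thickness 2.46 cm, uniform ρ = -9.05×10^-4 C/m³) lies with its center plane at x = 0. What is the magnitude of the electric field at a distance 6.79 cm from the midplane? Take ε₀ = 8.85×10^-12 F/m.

The point |x| = 6.79 cm lies outside the slab (half-thickness 0.0123 m). A symmetric pillbox spanning the full slab encloses Q_enc = ρ·d·A.
Flux = 2EA ⇒ E = |ρ|d/(2ε₀), independent of distance outside.
E = (9.05×10^-4)(0.0246)/(2·8.85×10^-12) = 1.26e6 N/C.

E ≈ 1.26×10^6 N/C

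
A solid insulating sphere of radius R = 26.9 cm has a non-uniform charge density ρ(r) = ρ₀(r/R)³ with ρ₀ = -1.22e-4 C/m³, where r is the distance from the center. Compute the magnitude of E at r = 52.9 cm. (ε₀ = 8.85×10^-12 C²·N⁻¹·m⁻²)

Take a concentric spherical Gaussian surface of radius r = 52.9 cm (r > R, all charge enclosed).
Q_enc = 4π ∫₀^R ρ₀(r'/R)^3 r'² dr' = 4πρ₀R³/6 = -4.974×10^-6 C.
By Gauss's law, ∮E·dA = E·4πr² = Q_enc/ε₀.
E = |Q_enc|/(4πε₀r²) = (4.974×10^-6)/(4π·8.85×10^-12·(0.529)²) = 1.60×10^5 N/C.

|E| = 1.60×10^5 N/C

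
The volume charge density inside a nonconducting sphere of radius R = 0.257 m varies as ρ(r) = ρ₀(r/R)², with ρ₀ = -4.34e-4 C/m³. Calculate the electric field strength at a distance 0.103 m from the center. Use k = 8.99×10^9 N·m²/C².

Use a concentric Gaussian sphere at r = 0.103 m (r < R).
Q_enc = ∫₀^r ρ(r')·4πr'² dr' = (4πρ₀/R²) ∫₀^r r'^4 dr' = 4πρ₀ r^5/(5·R²) = -1.914×10^-7 C.
Applying ∮E·dA = Q_enc/ε₀ with Φ = E(4πr²):
E = k|Q_enc|/r² = (8.99×10^9)(1.914×10^-7)/(0.103)² = 1.62×10^5 N/C.

|E| = 1.62e5 N/C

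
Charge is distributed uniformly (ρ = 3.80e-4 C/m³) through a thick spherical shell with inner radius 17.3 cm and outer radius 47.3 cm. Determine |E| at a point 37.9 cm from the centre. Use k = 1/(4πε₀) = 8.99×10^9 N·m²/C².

E = 4.91×10^6 N/C

Use a concentric Gaussian sphere at r = 37.9 cm (within the shell material, 17.3 cm < r < 47.3 cm).
Only the shell between 17.3 cm and r is enclosed: Q_enc = ρ·(4π/3)(r³ − a³) = (3.80×10^-4)·(4π/3)·((0.379)³ − (0.173)³) = 7.841×10^-5 C.
Gauss's law: E·4πr² = Q_enc/ε₀.
E = k|Q_enc|/r² = (8.99×10^9)(7.841e-5)/(0.379)² = 4.91×10^6 N/C.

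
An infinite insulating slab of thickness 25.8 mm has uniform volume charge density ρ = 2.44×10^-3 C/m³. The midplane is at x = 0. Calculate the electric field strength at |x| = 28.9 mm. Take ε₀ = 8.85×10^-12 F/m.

The point |x| = 28.9 mm lies outside the slab (half-thickness 0.0129 m). A symmetric pillbox spanning the full slab encloses Q_enc = ρ·d·A.
Flux = 2EA ⇒ E = |ρ|d/(2ε₀), independent of distance outside.
E = (2.44×10^-3)(0.0258)/(2·8.85×10^-12) = 3.56×10^6 N/C.

E ≈ 3.56e6 N/C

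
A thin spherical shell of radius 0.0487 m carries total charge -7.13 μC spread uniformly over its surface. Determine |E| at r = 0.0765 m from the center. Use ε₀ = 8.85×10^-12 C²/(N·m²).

Use a concentric Gaussian sphere at r = 0.0765 m (r > 0.0487 m).
The entire shell is enclosed: Q_enc = -7.13e-6 C.
Gauss's law: E·4πr² = Q_enc/ε₀.
E = |Q_enc|/(4πε₀r²) = (7.13e-6)/(4π·8.85×10^-12·(0.0765)²) = 1.10×10^7 N/C.

1.10×10^7 N/C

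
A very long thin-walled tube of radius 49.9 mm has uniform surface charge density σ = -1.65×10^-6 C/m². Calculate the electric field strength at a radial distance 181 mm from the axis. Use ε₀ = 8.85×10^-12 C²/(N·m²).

5.14e4 N/C

Coaxial Gaussian cylinder, radius r = 181 mm, length L (r > 49.9 mm).
The whole shell is enclosed: λ_enc = σ·2πR = (-1.65×10^-6)·2π·(0.0499) = -5.173e-7 C/m.
Applying ∮E·dA = Q_enc/ε₀ with the end caps contributing no flux:
E = |λ_enc|/(2πε₀r) = (5.173×10^-7)/(2π·8.85×10^-12·0.181) = 5.14×10^4 N/C.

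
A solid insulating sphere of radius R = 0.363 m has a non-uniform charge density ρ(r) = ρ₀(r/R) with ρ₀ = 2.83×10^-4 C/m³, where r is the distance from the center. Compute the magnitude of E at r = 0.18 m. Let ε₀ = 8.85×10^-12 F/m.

By spherical symmetry E is radial; choose a Gaussian sphere of radius r = 0.18 m (r < R).
Integrate the density: Q_enc = 4π ∫₀^r ρ₀(r'/R)^1 r'² dr' = 4πρ₀ r^4/(4·R) = 2.571e-6 C.
By Gauss's law, ∮E·dA = E·4πr² = Q_enc/ε₀.
E = |Q_enc|/(4πε₀r²) = (2.571×10^-6)/(4π·8.85×10^-12·(0.18)²) = 7.14×10^5 N/C.

|E| ≈ 7.14e5 N/C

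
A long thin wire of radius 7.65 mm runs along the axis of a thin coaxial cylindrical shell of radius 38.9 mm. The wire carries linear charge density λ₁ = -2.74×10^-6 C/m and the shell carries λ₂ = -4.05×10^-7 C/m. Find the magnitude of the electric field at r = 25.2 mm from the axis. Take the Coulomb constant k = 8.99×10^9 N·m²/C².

Take a coaxial cylindrical Gaussian surface of radius r = 25.2 mm and length L (between the conductors, 7.65 mm < r < 38.9 mm).
The shell at 38.9 mm lies outside the Gaussian surface, so λ_enc = λ₁ = -2.74×10^-6 C/m.
Since E is radial and uniform over the curved surface, Φ = E·2πrL = Q_enc/ε₀ = λ_enc L/ε₀.
E = 2k|λ_enc|/r = 2(8.99×10^9)(2.74×10^-6)/(0.0252) = 1.95×10^6 N/C.

1.95e6 N/C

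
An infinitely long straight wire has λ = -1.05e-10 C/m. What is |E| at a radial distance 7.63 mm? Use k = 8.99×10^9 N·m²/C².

E ≈ 247 N/C

Choose a coaxial cylinder of radius r = 7.63 mm (arbitrary length L) as the Gaussian surface.
Q_enc = λL, so λ_enc = -1.05×10^-10 C/m.
Since E is radial and uniform over the curved surface, Φ = E·2πrL = Q_enc/ε₀ = λ_enc L/ε₀.
E = 2k|λ_enc|/r = 2(8.99×10^9)(1.05×10^-10)/(0.00763) = 247 N/C.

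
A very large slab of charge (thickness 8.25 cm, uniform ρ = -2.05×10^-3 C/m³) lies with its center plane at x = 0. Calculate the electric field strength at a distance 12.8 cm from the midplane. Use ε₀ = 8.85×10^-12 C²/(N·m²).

9.56×10^6 N/C

The point |x| = 12.8 cm lies outside the slab (half-thickness 0.04125 m). A symmetric pillbox spanning the full slab encloses Q_enc = ρ·d·A.
Flux = 2EA ⇒ E = |ρ|d/(2ε₀), independent of distance outside.
E = (2.05×10^-3)(0.0825)/(2·8.85×10^-12) = 9.56×10^6 N/C.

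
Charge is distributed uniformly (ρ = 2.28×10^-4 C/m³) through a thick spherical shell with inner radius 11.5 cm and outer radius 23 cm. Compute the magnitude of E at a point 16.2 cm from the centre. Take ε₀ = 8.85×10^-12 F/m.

Take a concentric spherical Gaussian surface of radius r = 16.2 cm (within the shell material, 11.5 cm < r < 23 cm).
Only the shell between 11.5 cm and r is enclosed: Q_enc = ρ·(4π/3)(r³ − a³) = (2.28e-4)·(4π/3)·((0.162)³ − (0.115)³) = 2.608e-6 C.
Applying ∮E·dA = Q_enc/ε₀ with Φ = E(4πr²):
E = |Q_enc|/(4πε₀r²) = (2.608×10^-6)/(4π·8.85×10^-12·(0.162)²) = 8.94×10^5 N/C.

E ≈ 8.94×10^5 N/C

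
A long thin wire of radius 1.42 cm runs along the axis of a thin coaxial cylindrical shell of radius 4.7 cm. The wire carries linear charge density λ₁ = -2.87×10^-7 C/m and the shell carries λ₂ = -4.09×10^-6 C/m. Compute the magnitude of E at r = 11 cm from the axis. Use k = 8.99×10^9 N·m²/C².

|E| ≈ 7.15e5 N/C

Choose a coaxial cylinder of radius r = 11 cm (arbitrary length L) as the Gaussian surface (r > 4.7 cm, enclosing both).
λ_enc = λ₁ + λ₂ = (-2.87×10^-7) + (-4.09×10^-6) = -4.377e-6 C/m.
By Gauss's law (flux through the curved wall only), E·2πrL = λ_enc L/ε₀.
E = 2k|λ_enc|/r = 2(8.99×10^9)(4.377×10^-6)/(0.11) = 7.15e5 N/C.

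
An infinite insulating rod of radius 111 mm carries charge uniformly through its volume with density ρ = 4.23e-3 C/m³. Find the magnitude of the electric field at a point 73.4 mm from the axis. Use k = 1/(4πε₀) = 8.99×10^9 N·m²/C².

E = 1.75×10^7 N/C

By cylindrical symmetry E is radial; use a coaxial Gaussian cylinder of radius 73.4 mm and length L (r < R).
Enclosed charge per unit length: λ_enc = ρ·πr² = (4.23×10^-3)π(0.0734)² = 7.159×10^-5 C/m.
Since E is radial and uniform over the curved surface, Φ = E·2πrL = Q_enc/ε₀ = λ_enc L/ε₀.
E = 2k|λ_enc|/r = 2(8.99×10^9)(7.159×10^-5)/(0.0734) = 1.75×10^7 N/C.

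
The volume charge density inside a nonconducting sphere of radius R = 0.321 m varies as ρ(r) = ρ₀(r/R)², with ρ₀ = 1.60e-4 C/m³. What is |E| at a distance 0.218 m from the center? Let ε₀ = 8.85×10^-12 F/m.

Symmetry ⇒ E = E(r) r̂. Gaussian sphere of radius r = 0.218 m (r < R).
Integrate the density: Q_enc = 4π ∫₀^r ρ₀(r'/R)^2 r'² dr' = 4πρ₀ r^5/(5·R²) = 1.921e-6 C.
By Gauss's law, ∮E·dA = E·4πr² = Q_enc/ε₀.
E = |Q_enc|/(4πε₀r²) = (1.921×10^-6)/(4π·8.85×10^-12·(0.218)²) = 3.64e5 N/C.

E = 3.64×10^5 V/m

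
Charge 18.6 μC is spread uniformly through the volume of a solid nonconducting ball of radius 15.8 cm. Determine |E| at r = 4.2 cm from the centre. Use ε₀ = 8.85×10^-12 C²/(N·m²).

E ≈ 1.78×10^6 N/C

Symmetry ⇒ E = E(r) r̂. Gaussian sphere of radius r = 4.2 cm (r < R).
For a uniform sphere the enclosed fraction is (r/R)³, so Q_enc = (18.6 μC)(0.042/0.158)³ = 3.494e-7 C.
Gauss's law: E·4πr² = Q_enc/ε₀.
E = |Q_enc|/(4πε₀r²) = (3.494×10^-7)/(4π·8.85×10^-12·(0.042)²) = 1.78×10^6 N/C.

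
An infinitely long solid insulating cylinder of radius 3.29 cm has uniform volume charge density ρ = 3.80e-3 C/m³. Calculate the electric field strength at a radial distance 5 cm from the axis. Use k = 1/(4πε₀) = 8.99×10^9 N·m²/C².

By cylindrical symmetry E is radial; use a coaxial Gaussian cylinder of radius 5 cm and length L (r > 3.29 cm, full cross-section enclosed).
λ_enc = ρ·πR² = (3.80e-3)π(0.0329)² = 1.292×10^-5 C/m.
Since E is radial and uniform over the curved surface, Φ = E·2πrL = Q_enc/ε₀ = λ_enc L/ε₀.
E = 2k|λ_enc|/r = 2(8.99×10^9)(1.292e-5)/(0.05) = 4.65×10^6 N/C.

E = 4.65×10^6 V/m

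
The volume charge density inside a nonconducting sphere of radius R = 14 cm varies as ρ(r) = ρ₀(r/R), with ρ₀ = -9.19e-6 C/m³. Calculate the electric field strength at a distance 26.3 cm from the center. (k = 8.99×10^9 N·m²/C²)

By spherical symmetry E is radial; choose a Gaussian sphere of radius r = 26.3 cm (r > R, all charge enclosed).
Q_enc = 4π ∫₀^R ρ₀(r'/R)^1 r'² dr' = 4πρ₀R³/4 = -7.922e-8 C.
Gauss's law: E·4πr² = Q_enc/ε₀.
E = k|Q_enc|/r² = (8.99×10^9)(7.922e-8)/(0.263)² = 1.03×10^4 N/C.

1.03×10^4 N/C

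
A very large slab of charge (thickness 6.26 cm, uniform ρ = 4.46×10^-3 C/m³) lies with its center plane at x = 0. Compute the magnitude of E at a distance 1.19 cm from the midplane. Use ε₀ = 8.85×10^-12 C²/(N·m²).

By symmetry E is perpendicular to the slab. A Gaussian pillbox from −1.19 cm to +1.19 cm (face area A) lies entirely within the slab.
Q_enc = ρ·(2x)·A and flux = 2EA, so 2EA = 2ρxA/ε₀ ⇒ E = |ρ|x/ε₀.
E = (4.46×10^-3)(0.0119)/(8.85×10^-12) = 6.00e6 N/C.

E = 6.00×10^6 V/m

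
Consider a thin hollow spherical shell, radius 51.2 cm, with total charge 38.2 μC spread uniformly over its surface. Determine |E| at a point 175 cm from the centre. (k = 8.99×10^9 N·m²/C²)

|E| ≈ 1.12×10^5 N/C

Use a concentric Gaussian sphere at r = 175 cm (r > 51.2 cm).
The entire shell is enclosed: Q_enc = 3.82×10^-5 C.
Since E is radial and uniform over the Gaussian sphere, Φ = E·4πr² = Q_enc/ε₀.
E = k|Q_enc|/r² = (8.99×10^9)(3.82e-5)/(1.75)² = 1.12×10^5 N/C.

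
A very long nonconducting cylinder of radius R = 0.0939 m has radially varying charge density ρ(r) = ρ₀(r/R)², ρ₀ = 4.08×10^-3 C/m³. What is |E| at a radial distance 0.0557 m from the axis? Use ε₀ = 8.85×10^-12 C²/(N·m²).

|E| ≈ 2.26×10^6 N/C

By cylindrical symmetry E is radial; use a coaxial Gaussian cylinder of radius 0.0557 m and length L (r < R).
Integrating ρ over the cross-section to radius r: λ_enc = (2πρ₀/R²) ∫₀^r r'^3 dr' = 2πρ₀ r^4/(4·R²) = 6.996×10^-6 C/m.
Gauss's law: E·2πrL = λ_enc L/ε₀.
E = |λ_enc|/(2πε₀r) = (6.996e-6)/(2π·8.85×10^-12·0.0557) = 2.26×10^6 N/C.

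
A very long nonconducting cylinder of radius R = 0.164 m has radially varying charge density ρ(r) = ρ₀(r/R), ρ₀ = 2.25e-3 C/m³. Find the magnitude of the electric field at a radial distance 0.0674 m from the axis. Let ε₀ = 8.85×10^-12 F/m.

Coaxial Gaussian cylinder, radius r = 0.0674 m, length L (r < R).
λ_enc = ∫₀^r ρ(r')·2πr' dr' = (2πρ₀/R)·r^3/3 = 8.798×10^-6 C/m.
By Gauss's law (flux through the curved wall only), E·2πrL = λ_enc L/ε₀.
E = |λ_enc|/(2πε₀r) = (8.798×10^-6)/(2π·8.85×10^-12·0.0674) = 2.35e6 N/C.

E ≈ 2.35×10^6 N/C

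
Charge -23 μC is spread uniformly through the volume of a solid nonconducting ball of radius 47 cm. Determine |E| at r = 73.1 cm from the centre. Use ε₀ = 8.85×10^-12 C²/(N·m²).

By spherical symmetry E is radial; choose a Gaussian sphere of radius r = 73.1 cm (r > R, so the entire charge is enclosed).
Q_enc = -23 μC = -2.30e-5 C.
Since E is radial and uniform over the Gaussian sphere, Φ = E·4πr² = Q_enc/ε₀.
E = |Q_enc|/(4πε₀r²) = (2.30e-5)/(4π·8.85×10^-12·(0.731)²) = 3.87e5 N/C.

E ≈ 3.87×10^5 N/C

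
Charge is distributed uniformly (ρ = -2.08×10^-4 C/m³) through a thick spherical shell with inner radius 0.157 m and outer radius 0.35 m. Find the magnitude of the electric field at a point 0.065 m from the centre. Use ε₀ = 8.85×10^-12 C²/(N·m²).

Symmetry ⇒ E = E(r) r̂. Gaussian sphere of radius r = 0.065 m (r < 0.157 m, inside the empty cavity).
Q_enc = 0 (all charge lies at larger r); Gauss's law gives E = 0.

E = 0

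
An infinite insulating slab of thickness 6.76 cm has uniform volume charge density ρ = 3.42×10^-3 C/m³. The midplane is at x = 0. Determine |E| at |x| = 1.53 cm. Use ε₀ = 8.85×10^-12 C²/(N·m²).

E = 5.91e6 V/m

By symmetry E is perpendicular to the slab. A Gaussian pillbox from −1.53 cm to +1.53 cm (face area A) lies entirely within the slab.
Q_enc = ρ·(2x)·A and flux = 2EA, so 2EA = 2ρxA/ε₀ ⇒ E = |ρ|x/ε₀.
E = (3.42×10^-3)(0.0153)/(8.85×10^-12) = 5.91×10^6 N/C.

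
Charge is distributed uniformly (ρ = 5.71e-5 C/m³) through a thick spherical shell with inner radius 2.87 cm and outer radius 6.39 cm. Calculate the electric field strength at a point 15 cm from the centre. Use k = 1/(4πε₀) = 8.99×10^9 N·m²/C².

Use a concentric Gaussian sphere at r = 15 cm (r > 6.39 cm, enclosing the whole shell).
Q_enc = ρ·(4π/3)(b³ − a³) = (5.71×10^-5)·(4π/3)·((0.0639)³ − (0.0287)³) = 5.675×10^-8 C.
Applying ∮E·dA = Q_enc/ε₀ with Φ = E(4πr²):
E = k|Q_enc|/r² = (8.99×10^9)(5.675×10^-8)/(0.15)² = 2.27×10^4 N/C.

|E| = 2.27×10^4 V/m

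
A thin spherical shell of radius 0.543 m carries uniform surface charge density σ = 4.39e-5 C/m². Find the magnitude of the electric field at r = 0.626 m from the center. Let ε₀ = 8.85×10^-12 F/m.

Symmetry ⇒ E = E(r) r̂. Gaussian sphere of radius r = 0.626 m (r > 0.543 m).
The entire shell is enclosed: Q_enc = σ·4πR² = (4.39e-5)·4π·(0.543)² = 1.627×10^-4 C.
By Gauss's law, ∮E·dA = E·4πr² = Q_enc/ε₀.
E = |Q_enc|/(4πε₀r²) = (1.627×10^-4)/(4π·8.85×10^-12·(0.626)²) = 3.73e6 N/C.

|E| = 3.73e6 V/m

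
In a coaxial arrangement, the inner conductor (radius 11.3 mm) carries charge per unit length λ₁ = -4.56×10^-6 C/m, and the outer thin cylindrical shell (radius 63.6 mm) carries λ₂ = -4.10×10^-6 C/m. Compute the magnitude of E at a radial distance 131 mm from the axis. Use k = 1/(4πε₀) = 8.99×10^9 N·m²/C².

Coaxial Gaussian cylinder, radius r = 131 mm, length L (r > 63.6 mm, enclosing both).
λ_enc = λ₁ + λ₂ = (-4.56e-6) + (-4.10×10^-6) = -8.66e-6 C/m.
Since E is radial and uniform over the curved surface, Φ = E·2πrL = Q_enc/ε₀ = λ_enc L/ε₀.
E = 2k|λ_enc|/r = 2(8.99×10^9)(8.66×10^-6)/(0.131) = 1.19e6 N/C.

1.19×10^6 N/C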